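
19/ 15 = 1.27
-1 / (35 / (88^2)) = -7744 / 35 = -221.26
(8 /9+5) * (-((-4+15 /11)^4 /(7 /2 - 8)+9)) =12117973 /1185921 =10.22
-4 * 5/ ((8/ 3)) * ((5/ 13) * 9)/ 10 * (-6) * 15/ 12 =2025/ 104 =19.47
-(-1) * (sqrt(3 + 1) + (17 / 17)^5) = 3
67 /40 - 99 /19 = -2687 /760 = -3.54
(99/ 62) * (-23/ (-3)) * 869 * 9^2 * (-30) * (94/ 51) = -25109867970/ 527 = -47646808.29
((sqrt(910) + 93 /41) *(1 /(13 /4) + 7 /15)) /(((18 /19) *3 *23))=88939 /3309930 + 2869 *sqrt(910) /242190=0.38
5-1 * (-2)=7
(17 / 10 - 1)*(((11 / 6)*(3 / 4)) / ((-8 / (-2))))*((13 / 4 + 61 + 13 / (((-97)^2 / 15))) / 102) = 186254761 / 1228439040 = 0.15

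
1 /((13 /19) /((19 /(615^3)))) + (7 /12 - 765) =-9246105368681 /12095635500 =-764.42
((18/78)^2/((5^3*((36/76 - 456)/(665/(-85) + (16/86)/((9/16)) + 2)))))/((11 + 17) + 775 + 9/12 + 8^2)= 2746412/463912185774375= 0.00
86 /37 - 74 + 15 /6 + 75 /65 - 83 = -145283 /962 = -151.02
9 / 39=3 / 13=0.23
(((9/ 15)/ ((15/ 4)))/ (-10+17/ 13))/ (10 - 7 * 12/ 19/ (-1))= -494/ 387025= -0.00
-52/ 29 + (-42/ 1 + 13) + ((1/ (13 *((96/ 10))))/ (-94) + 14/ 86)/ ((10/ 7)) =-30.68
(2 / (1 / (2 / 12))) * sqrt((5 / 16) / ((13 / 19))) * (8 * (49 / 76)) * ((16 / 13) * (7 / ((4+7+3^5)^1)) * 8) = 10976 * sqrt(1235) / 1223391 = 0.32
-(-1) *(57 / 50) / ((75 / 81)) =1539 / 1250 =1.23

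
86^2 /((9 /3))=7396 /3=2465.33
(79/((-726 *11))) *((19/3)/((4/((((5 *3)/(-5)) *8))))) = 1501/3993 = 0.38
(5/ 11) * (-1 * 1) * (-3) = 15/ 11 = 1.36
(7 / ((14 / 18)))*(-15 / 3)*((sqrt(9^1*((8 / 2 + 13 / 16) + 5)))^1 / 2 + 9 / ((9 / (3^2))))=-405 - 135*sqrt(157) / 8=-616.44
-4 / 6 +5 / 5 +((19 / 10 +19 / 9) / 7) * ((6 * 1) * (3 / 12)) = 167 / 140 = 1.19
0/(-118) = 0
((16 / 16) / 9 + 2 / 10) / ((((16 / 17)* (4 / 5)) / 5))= 595 / 288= 2.07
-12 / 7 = -1.71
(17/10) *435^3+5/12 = 1679182655/12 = 139931887.92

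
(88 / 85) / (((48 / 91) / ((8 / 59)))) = 0.27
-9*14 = -126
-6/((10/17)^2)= -867/50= -17.34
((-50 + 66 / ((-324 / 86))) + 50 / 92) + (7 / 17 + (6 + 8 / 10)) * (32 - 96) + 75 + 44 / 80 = -95641771 / 211140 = -452.98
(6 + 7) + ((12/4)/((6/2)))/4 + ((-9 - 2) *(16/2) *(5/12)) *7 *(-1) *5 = 15559/12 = 1296.58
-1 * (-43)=43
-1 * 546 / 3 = -182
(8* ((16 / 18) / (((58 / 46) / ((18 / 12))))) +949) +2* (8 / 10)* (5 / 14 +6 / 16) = 2919032 / 3045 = 958.63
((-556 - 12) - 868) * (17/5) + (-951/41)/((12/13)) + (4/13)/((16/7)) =-26156407/5330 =-4907.39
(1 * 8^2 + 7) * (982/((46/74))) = 2579714/23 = 112161.48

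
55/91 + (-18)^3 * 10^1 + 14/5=-26534051/455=-58316.60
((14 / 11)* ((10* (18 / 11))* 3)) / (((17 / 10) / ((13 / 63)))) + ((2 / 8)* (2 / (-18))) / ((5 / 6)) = 465943 / 61710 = 7.55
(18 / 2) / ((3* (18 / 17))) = 17 / 6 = 2.83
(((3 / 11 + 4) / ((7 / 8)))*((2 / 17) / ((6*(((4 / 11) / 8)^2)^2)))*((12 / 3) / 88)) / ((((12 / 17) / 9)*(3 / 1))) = 90992 / 21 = 4332.95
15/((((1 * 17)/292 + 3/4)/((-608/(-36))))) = 55480/177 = 313.45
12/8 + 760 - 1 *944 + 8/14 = -2547/14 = -181.93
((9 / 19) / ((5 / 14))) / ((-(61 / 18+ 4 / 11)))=-24948 / 70585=-0.35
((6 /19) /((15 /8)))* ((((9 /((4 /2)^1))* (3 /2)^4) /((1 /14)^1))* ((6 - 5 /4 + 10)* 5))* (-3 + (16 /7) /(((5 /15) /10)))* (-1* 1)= -19742049 /76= -259763.80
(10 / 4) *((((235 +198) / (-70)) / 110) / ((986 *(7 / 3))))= -1299 / 21258160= -0.00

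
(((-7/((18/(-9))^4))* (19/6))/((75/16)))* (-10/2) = 133/90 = 1.48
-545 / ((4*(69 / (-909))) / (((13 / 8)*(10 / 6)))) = 3577925 / 736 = 4861.31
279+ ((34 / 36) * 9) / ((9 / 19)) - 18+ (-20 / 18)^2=45389 / 162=280.18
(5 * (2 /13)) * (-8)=-80 /13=-6.15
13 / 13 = 1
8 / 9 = 0.89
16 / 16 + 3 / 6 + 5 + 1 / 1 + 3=21 / 2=10.50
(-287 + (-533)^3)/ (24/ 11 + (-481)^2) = -1665616964/ 2544995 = -654.47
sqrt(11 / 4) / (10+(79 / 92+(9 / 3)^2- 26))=-46 * sqrt(11) / 565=-0.27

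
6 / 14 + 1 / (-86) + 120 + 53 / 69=5033785 / 41538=121.19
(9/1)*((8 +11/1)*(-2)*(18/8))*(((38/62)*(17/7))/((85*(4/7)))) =-29241/1240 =-23.58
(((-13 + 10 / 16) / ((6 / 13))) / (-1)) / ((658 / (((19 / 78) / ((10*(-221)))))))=-0.00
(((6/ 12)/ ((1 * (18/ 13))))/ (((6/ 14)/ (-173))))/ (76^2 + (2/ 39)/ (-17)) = -3479203/ 137861496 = -0.03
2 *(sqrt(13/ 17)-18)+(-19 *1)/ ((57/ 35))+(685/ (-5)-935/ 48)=-9799/ 48+2 *sqrt(221)/ 17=-202.40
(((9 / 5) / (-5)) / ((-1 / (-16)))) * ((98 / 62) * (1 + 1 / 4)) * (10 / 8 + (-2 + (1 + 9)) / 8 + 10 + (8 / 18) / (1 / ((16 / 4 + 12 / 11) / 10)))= -1210447 / 8525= -141.99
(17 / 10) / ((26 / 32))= 136 / 65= 2.09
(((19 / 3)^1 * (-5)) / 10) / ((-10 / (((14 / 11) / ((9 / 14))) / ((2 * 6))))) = 931 / 17820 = 0.05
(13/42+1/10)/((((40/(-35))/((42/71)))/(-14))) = 2107/710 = 2.97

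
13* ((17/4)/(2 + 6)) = 221/32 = 6.91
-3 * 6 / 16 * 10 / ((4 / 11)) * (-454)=112365 / 8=14045.62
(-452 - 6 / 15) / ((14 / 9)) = -10179 / 35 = -290.83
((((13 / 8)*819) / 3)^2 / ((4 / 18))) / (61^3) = 113358609 / 29053568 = 3.90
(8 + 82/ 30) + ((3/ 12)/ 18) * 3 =431/ 40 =10.78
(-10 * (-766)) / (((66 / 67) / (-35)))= -8981350 / 33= -272162.12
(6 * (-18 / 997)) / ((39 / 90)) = -3240 / 12961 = -0.25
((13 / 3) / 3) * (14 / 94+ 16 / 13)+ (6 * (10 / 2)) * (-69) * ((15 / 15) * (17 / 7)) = -5025.15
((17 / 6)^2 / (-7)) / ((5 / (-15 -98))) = 32657 / 1260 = 25.92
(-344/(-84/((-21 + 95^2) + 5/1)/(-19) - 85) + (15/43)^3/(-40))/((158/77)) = 137290826283303/69627331696688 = 1.97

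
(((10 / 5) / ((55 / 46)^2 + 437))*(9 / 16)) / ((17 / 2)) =1587 / 5257063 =0.00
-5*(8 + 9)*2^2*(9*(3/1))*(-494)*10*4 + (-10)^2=181396900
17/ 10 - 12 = -103/ 10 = -10.30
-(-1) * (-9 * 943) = -8487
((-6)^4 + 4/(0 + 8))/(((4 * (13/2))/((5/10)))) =24.93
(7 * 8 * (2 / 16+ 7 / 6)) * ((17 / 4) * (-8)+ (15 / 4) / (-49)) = -207049 / 84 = -2464.87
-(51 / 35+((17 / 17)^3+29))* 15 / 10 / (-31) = 3303 / 2170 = 1.52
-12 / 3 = -4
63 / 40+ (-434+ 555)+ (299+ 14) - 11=16983 / 40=424.58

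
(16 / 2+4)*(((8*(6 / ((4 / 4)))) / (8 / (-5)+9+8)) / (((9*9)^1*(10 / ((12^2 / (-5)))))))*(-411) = 210432 / 385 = 546.58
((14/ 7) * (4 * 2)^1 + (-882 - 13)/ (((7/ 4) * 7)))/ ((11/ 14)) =-5592/ 77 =-72.62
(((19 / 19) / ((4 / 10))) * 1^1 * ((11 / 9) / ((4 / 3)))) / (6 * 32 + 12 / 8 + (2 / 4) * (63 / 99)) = 605 / 51168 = 0.01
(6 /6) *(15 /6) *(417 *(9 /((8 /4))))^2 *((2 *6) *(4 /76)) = 211275135 /38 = 5559871.97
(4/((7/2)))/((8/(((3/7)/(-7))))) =-3/343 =-0.01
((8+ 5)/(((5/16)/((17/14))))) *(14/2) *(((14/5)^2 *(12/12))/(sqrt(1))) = 346528/125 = 2772.22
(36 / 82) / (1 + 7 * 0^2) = 0.44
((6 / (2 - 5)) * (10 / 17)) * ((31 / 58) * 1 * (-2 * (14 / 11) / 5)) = 1736 / 5423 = 0.32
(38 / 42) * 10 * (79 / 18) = 7505 / 189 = 39.71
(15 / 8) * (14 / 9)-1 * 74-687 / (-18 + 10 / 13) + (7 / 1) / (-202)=-2120827 / 67872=-31.25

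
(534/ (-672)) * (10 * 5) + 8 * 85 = 35855/ 56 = 640.27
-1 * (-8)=8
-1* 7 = -7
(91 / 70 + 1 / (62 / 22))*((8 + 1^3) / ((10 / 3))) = 13851 / 3100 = 4.47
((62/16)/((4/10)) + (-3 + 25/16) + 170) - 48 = 521/4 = 130.25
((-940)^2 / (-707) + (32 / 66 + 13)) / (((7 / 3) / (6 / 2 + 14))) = -490351145 / 54439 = -9007.35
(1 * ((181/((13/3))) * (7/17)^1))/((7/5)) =2715/221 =12.29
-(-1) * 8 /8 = 1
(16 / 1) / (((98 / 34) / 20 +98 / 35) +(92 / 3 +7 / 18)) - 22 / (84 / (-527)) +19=688193525 / 4369638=157.49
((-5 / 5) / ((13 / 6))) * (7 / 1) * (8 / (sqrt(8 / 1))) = -84 * sqrt(2) / 13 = -9.14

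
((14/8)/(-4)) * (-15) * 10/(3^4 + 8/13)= 6825/8488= 0.80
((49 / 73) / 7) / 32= 7 / 2336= 0.00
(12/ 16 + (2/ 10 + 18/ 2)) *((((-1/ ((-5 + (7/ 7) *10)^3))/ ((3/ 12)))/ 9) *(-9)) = 199/ 625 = 0.32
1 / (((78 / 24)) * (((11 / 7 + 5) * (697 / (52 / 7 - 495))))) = -6826 / 208403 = -0.03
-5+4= -1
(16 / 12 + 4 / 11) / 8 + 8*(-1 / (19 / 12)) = -3035 / 627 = -4.84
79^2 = 6241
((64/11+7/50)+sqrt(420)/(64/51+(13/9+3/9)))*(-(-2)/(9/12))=13108/825+51*sqrt(105)/29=33.91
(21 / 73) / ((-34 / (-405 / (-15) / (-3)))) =0.08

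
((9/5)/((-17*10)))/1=-9/850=-0.01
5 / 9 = 0.56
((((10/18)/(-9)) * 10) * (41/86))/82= -25/6966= -0.00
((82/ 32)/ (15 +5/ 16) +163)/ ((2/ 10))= 39976/ 49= 815.84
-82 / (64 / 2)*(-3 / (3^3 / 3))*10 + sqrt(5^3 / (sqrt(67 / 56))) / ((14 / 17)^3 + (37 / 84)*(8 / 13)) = 205 / 24 + 6706245*134^(3 / 4)*sqrt(5)*7^(1 / 4) / 74549158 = 21.43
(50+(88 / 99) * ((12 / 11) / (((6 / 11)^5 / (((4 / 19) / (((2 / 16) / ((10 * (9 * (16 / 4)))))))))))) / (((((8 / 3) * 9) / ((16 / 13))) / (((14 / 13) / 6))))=263444020 / 2340819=112.54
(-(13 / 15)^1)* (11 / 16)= -143 / 240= -0.60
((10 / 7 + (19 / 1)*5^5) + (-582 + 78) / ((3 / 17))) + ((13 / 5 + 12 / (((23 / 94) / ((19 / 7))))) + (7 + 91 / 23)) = 45617018 / 805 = 56667.10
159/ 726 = 53/ 242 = 0.22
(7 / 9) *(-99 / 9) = -77 / 9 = -8.56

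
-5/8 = -0.62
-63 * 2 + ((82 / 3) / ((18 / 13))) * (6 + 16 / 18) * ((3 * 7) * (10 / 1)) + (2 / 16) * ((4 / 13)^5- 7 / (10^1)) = 68407228474469 / 2405978640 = 28432.18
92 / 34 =46 / 17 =2.71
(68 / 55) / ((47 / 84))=5712 / 2585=2.21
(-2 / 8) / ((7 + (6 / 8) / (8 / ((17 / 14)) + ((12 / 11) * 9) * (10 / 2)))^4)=-752171046025314304 / 7279614580703946593281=-0.00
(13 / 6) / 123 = 0.02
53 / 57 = 0.93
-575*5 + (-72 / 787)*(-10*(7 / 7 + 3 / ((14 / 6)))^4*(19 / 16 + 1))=-761334775 / 269941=-2820.37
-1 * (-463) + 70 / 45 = 4181 / 9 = 464.56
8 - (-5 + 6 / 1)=7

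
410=410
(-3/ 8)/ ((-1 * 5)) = 3/ 40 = 0.08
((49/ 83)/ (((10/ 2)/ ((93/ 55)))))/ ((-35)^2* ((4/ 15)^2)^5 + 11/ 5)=4204473328125/ 46377309128887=0.09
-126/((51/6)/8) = -2016/17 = -118.59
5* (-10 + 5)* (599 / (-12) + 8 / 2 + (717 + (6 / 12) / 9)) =-604025 / 36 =-16778.47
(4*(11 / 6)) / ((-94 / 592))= -6512 / 141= -46.18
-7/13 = -0.54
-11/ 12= -0.92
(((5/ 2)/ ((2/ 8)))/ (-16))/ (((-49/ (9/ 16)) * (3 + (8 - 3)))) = 45/ 50176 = 0.00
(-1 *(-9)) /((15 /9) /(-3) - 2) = -81 /23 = -3.52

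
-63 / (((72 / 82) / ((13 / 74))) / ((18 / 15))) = -11193 / 740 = -15.13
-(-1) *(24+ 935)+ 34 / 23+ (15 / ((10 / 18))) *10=28301 / 23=1230.48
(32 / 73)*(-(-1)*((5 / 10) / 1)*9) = 144 / 73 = 1.97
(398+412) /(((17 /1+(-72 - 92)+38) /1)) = -810 /109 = -7.43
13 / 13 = 1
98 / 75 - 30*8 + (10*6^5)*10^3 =5831982098 / 75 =77759761.31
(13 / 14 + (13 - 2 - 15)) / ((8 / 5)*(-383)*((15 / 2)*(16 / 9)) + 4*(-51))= 129 / 351736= 0.00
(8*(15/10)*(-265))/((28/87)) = -69165/7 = -9880.71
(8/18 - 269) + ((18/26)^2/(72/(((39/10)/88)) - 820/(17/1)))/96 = -350286331229/1304334720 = -268.56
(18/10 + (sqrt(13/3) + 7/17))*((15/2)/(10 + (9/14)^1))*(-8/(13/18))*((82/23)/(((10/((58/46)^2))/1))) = -19602862272/2003235715 - 34756848*sqrt(39)/23567479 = -19.00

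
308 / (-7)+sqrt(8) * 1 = -44+2 * sqrt(2) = -41.17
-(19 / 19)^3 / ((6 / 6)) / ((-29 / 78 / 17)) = 1326 / 29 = 45.72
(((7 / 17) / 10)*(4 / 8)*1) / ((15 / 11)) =77 / 5100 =0.02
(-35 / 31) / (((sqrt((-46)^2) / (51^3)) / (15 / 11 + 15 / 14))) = -7928.11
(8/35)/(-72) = -0.00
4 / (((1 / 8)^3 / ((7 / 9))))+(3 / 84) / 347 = 139288585 / 87444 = 1592.89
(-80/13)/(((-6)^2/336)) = -2240/39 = -57.44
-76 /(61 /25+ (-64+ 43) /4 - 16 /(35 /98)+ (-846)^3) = 7600 /60549578361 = 0.00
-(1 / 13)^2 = -1 / 169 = -0.01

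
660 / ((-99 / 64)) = -1280 / 3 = -426.67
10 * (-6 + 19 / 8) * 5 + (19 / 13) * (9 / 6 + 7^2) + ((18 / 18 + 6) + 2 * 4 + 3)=-4651 / 52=-89.44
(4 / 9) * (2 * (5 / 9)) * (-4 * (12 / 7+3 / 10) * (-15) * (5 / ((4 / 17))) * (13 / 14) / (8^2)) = 259675 / 14112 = 18.40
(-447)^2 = 199809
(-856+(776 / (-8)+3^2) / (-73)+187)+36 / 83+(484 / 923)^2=-3443388779627 / 5161837811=-667.09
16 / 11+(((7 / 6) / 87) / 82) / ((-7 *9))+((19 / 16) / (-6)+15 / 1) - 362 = -11720965903 / 33900768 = -345.74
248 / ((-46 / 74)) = -9176 / 23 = -398.96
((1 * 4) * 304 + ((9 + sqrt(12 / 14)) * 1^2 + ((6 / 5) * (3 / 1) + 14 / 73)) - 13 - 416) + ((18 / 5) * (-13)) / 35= 799.38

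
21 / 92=0.23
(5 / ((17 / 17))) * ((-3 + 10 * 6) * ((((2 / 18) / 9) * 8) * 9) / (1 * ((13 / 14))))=272.82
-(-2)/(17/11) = 22/17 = 1.29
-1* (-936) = 936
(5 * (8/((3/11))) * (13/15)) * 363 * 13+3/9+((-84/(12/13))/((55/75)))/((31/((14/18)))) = 613630748/1023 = 599834.55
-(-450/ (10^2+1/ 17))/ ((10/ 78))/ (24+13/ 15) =11050/ 7833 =1.41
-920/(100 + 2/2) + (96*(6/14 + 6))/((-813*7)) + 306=398038654/1341179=296.78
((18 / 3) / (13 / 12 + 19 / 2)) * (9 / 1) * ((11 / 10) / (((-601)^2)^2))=3564 / 82846013124635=0.00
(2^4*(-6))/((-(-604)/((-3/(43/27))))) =1944/6493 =0.30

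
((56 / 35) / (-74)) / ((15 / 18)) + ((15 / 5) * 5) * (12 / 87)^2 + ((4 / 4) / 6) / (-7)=7698347 / 32672850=0.24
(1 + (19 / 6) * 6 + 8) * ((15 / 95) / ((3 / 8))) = 224 / 19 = 11.79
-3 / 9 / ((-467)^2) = -1 / 654267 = -0.00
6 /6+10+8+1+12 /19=392 /19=20.63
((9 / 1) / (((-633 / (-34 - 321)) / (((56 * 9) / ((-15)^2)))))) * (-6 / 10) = -6.78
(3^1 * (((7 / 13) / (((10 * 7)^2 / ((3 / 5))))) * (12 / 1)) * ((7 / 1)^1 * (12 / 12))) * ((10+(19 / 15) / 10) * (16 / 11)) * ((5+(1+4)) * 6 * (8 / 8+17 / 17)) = 2624832 / 89375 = 29.37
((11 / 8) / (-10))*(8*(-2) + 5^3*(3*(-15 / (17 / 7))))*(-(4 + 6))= -436117 / 136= -3206.74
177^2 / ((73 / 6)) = 187974 / 73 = 2574.99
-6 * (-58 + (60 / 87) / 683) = 6892716 / 19807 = 347.99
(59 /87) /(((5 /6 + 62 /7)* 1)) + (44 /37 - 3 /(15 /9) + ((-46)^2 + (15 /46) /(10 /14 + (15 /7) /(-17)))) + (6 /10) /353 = 4055493700421 /1916571140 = 2116.02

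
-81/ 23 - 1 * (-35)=724/ 23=31.48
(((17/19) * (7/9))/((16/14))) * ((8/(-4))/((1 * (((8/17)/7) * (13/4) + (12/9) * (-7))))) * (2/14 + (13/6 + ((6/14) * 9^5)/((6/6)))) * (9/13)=15052845619/6429904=2341.07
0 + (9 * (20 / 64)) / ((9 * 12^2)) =5 / 2304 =0.00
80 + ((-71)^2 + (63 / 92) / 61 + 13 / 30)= 431123203 / 84180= 5121.44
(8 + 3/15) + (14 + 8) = 151/5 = 30.20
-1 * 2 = -2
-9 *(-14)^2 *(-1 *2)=3528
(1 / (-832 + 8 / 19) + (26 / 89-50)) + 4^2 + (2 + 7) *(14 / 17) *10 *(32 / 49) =2458910771 / 167337800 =14.69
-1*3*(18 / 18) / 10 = -3 / 10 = -0.30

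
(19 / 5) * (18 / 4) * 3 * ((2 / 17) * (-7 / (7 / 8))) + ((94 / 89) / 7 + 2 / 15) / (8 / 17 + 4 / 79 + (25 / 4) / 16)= -597284814296 / 12451044375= -47.97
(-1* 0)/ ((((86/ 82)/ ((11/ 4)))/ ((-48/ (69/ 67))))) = 0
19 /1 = 19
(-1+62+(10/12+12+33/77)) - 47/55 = 73.41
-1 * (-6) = 6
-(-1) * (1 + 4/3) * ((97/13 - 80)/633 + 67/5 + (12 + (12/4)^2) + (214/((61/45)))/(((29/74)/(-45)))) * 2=-18437135709482/218356515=-84435.93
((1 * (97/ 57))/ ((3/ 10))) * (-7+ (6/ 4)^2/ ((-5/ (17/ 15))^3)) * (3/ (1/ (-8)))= 511156244/ 534375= 956.55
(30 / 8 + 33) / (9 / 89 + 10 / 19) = 248577 / 4244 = 58.57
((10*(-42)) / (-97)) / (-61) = -0.07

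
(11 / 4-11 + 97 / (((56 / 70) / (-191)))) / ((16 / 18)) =-26062.88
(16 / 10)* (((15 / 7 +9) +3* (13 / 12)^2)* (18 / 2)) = 14781 / 70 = 211.16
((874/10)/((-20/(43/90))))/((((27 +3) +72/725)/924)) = -41960303/654660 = -64.09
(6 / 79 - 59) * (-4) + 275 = 40345 / 79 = 510.70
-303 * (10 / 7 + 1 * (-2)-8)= 18180 / 7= 2597.14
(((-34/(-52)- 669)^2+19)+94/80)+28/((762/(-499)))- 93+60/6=1150259056573/2575560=446605.42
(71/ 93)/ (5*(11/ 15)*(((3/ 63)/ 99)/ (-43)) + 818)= 0.00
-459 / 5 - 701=-3964 / 5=-792.80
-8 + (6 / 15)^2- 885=-22321 / 25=-892.84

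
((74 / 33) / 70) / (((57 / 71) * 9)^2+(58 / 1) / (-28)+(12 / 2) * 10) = 373034 / 1282481805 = 0.00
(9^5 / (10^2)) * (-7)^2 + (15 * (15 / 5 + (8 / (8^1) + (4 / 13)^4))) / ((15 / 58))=83302525961 / 2856100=29166.53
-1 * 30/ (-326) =15/ 163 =0.09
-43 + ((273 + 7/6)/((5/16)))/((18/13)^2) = 100753/243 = 414.62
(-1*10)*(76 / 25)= -152 / 5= -30.40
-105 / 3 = -35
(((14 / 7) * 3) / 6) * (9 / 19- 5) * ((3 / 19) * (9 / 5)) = -2322 / 1805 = -1.29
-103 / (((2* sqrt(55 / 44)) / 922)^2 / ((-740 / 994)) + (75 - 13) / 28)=-45355381736 / 975042869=-46.52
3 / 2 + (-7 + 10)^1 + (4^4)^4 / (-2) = -4294967287 / 2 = -2147483643.50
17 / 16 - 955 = -15263 / 16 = -953.94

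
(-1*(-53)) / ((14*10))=53 / 140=0.38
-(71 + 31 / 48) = -3439 / 48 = -71.65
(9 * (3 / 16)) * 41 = 1107 / 16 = 69.19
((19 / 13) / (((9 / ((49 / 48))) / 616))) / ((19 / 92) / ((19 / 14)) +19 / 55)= 90684055 / 441909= 205.21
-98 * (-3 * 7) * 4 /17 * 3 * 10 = 246960 /17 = 14527.06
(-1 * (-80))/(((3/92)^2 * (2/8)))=300942.22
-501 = -501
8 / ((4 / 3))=6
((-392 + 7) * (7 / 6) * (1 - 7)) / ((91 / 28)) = 10780 / 13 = 829.23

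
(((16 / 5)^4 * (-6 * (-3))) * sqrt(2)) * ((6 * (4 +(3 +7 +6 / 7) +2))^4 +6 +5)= 296404990946574336 * sqrt(2) / 1500625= 279336915053.21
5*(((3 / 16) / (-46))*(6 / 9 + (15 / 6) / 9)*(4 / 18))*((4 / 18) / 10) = -17 / 178848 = -0.00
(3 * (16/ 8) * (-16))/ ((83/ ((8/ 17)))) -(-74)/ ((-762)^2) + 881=360673750213/ 409644342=880.46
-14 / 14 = -1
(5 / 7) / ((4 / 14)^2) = 35 / 4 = 8.75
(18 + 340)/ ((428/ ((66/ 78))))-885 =-2460101/ 2782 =-884.29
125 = 125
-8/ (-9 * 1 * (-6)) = -4/ 27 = -0.15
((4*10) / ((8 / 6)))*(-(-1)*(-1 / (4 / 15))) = -225 / 2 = -112.50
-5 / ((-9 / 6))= 10 / 3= 3.33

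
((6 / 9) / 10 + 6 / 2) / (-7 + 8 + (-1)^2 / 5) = 23 / 9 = 2.56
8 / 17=0.47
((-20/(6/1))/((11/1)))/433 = -10/14289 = -0.00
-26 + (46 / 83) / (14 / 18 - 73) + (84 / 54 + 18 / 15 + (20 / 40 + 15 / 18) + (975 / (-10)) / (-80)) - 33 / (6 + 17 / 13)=-3722037229 / 147607200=-25.22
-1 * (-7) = 7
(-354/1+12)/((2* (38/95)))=-855/2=-427.50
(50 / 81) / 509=50 / 41229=0.00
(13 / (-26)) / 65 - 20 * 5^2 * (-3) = 194999 / 130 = 1499.99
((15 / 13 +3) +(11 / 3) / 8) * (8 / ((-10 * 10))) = -1439 / 3900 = -0.37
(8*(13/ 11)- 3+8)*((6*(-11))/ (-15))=318/ 5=63.60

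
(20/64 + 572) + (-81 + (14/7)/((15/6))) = 39369/80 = 492.11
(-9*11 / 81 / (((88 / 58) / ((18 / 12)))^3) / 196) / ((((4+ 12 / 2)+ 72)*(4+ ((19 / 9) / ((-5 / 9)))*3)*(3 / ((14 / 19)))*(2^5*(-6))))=-121945 / 9599614058496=-0.00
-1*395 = -395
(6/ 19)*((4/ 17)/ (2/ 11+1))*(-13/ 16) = -33/ 646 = -0.05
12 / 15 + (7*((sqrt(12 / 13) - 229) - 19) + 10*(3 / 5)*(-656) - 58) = -28646 / 5 + 14*sqrt(39) / 13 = -5722.47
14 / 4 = 7 / 2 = 3.50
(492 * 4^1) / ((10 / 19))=18696 / 5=3739.20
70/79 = 0.89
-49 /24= -2.04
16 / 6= 8 / 3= 2.67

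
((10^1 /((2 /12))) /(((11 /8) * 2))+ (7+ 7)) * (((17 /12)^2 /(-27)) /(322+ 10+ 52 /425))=-24196525 /3018394368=-0.01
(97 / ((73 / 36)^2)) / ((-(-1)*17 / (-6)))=-754272 / 90593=-8.33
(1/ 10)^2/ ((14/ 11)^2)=0.01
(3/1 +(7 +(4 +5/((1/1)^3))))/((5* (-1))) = -19/5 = -3.80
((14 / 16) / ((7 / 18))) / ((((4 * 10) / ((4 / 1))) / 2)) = 0.45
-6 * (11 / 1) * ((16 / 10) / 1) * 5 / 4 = -132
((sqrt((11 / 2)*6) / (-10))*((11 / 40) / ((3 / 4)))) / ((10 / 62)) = -341*sqrt(33) / 1500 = -1.31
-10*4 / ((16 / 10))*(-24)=600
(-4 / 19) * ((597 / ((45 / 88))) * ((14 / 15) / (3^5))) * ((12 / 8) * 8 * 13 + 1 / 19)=-581538496 / 3947535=-147.32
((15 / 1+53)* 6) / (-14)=-204 / 7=-29.14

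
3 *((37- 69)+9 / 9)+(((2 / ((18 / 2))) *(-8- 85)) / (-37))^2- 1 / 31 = -35414600 / 381951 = -92.72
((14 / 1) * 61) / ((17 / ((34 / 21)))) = 244 / 3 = 81.33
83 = 83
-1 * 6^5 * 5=-38880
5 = 5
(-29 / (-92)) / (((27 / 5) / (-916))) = -33205 / 621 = -53.47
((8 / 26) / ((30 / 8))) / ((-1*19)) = -16 / 3705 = -0.00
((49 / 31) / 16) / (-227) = -49 / 112592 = -0.00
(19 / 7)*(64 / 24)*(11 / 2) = 39.81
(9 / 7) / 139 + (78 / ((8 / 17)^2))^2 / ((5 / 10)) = 123605488701 / 498176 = 248116.10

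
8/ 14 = 4/ 7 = 0.57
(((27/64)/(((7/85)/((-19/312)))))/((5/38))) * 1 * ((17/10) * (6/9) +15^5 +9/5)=-209713606959/116480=-1800425.88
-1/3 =-0.33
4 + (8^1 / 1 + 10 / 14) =89 / 7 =12.71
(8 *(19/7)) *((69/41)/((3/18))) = 62928/287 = 219.26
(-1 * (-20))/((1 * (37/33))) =17.84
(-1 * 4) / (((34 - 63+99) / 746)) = -1492 / 35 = -42.63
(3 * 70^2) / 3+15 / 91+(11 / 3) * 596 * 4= 3724129 / 273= 13641.50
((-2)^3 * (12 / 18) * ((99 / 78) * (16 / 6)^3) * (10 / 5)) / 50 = -45056 / 8775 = -5.13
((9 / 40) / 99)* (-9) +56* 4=98551 / 440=223.98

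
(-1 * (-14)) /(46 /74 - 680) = -74 /3591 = -0.02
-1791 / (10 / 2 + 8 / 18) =-16119 / 49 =-328.96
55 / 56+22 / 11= 167 / 56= 2.98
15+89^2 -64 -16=7856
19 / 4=4.75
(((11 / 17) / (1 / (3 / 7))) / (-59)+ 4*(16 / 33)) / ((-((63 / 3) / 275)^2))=-3081753125 / 9288783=-331.77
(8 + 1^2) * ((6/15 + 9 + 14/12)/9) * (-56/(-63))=1268/135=9.39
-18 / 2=-9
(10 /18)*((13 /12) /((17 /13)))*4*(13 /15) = 2197 /1377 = 1.60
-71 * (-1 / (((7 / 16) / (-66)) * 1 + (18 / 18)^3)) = 74976 / 1049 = 71.47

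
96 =96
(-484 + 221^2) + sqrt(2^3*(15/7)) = 2*sqrt(210)/7 + 48357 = 48361.14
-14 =-14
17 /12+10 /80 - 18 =-395 /24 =-16.46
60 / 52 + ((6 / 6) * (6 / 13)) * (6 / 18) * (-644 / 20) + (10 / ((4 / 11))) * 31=8487 / 10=848.70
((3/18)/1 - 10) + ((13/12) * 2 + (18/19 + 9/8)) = -2551/456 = -5.59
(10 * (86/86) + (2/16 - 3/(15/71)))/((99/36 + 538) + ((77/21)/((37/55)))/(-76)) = -343767/45611620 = -0.01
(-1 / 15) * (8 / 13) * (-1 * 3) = 8 / 65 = 0.12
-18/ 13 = -1.38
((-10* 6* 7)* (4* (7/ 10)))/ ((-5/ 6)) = 7056/ 5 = 1411.20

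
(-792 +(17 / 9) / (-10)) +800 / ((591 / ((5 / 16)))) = -14038009 / 17730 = -791.77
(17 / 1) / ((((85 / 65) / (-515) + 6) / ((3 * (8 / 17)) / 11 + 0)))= 160680 / 441683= 0.36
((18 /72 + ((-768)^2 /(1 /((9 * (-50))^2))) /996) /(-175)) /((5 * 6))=-39813120083 /1743000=-22841.72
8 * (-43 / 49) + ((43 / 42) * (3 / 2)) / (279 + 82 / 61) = -3358945 / 478828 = -7.01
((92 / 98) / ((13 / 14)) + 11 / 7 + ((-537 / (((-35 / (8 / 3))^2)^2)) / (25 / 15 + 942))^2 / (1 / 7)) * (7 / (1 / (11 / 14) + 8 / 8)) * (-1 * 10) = -154242329575718579998066 / 1939216907626400390625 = -79.54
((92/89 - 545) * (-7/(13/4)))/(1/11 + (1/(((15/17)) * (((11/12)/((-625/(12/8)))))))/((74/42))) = -551714548/137640191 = -4.01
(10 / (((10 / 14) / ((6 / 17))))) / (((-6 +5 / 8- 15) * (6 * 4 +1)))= -672 / 69275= -0.01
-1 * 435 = -435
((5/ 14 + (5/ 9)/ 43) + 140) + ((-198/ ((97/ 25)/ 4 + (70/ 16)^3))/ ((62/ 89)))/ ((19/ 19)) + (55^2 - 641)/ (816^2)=57691679237175829/ 421050684062736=137.02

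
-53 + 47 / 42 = -51.88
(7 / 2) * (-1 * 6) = -21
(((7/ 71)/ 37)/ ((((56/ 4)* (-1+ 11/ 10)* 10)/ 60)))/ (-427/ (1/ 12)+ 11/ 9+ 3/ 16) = -0.00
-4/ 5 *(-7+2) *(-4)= -16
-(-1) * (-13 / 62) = -13 / 62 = -0.21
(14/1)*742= 10388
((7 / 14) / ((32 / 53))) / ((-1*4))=-53 / 256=-0.21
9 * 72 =648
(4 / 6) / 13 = 0.05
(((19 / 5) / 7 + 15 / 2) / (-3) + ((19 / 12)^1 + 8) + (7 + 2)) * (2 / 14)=6679 / 2940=2.27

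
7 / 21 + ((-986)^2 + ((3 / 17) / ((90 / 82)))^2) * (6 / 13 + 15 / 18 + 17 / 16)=7153253003527 / 3121200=2291827.82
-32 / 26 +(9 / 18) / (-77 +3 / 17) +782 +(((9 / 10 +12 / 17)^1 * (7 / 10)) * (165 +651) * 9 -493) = 7252392703 / 848900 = 8543.28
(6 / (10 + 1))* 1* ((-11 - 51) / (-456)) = 31 / 418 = 0.07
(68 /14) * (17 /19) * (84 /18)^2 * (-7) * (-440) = 49846720 /171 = 291501.29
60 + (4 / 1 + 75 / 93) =2009 / 31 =64.81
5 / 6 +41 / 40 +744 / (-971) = 127253 / 116520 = 1.09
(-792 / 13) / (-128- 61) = 88 / 273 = 0.32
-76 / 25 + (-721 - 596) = -33001 / 25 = -1320.04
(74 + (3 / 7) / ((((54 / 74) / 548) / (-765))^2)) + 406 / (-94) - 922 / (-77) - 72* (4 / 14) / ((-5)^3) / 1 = 191956566375689219 / 1357125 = 141443541586.58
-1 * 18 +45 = 27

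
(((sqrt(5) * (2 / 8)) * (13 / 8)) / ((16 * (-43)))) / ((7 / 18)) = -117 * sqrt(5) / 77056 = -0.00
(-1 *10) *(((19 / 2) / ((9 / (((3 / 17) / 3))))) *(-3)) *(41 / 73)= 3895 / 3723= 1.05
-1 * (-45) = 45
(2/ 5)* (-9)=-18/ 5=-3.60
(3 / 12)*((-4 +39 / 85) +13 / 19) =-2307 / 3230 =-0.71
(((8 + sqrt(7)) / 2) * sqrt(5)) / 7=1.70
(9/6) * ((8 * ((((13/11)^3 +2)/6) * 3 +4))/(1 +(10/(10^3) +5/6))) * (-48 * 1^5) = -1339804800/736043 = -1820.28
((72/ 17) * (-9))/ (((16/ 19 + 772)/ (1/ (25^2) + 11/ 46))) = -10651419/ 897100625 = -0.01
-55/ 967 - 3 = -2956/ 967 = -3.06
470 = 470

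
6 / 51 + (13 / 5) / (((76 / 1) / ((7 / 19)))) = 15987 / 122740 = 0.13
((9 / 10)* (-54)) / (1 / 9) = -2187 / 5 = -437.40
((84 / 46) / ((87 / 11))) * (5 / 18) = 385 / 6003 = 0.06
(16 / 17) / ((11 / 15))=240 / 187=1.28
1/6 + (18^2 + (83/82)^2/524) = 3426503827/10570128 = 324.17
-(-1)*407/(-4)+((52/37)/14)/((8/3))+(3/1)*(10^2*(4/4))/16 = -85949/1036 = -82.96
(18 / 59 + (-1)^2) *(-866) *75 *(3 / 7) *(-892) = 1911868200 / 59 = 32404545.76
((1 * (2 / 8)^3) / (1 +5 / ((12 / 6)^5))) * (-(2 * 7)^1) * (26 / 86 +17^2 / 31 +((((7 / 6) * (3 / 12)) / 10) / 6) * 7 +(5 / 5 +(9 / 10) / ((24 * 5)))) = -716605169 / 355111200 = -2.02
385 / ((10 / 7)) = 539 / 2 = 269.50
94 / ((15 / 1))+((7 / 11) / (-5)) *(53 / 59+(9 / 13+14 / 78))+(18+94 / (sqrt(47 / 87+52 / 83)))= 111.07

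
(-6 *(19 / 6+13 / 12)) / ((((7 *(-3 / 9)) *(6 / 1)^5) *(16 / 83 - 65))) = -1411 / 65064384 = -0.00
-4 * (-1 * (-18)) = -72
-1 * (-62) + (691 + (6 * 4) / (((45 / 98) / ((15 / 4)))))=949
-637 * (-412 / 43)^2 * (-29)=3135680912 / 1849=1695879.35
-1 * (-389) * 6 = 2334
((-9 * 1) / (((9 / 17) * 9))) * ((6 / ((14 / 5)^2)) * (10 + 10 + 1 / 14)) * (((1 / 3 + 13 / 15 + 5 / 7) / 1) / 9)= -1600295 / 259308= -6.17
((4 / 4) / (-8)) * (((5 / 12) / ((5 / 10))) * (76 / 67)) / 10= -19 / 1608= -0.01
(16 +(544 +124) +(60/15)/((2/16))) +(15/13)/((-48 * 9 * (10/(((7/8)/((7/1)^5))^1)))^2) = 4272645915621457921/5967382563717120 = 716.00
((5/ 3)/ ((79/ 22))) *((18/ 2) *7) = 2310/ 79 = 29.24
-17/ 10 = -1.70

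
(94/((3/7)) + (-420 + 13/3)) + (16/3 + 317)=126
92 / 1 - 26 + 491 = 557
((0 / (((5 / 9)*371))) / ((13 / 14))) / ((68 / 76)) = 0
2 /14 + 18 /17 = 143 /119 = 1.20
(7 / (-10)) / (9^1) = -7 / 90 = -0.08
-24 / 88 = -3 / 11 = -0.27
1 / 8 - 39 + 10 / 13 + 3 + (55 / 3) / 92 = -250489 / 7176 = -34.91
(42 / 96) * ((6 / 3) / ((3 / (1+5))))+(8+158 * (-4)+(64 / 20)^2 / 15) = -932351 / 1500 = -621.57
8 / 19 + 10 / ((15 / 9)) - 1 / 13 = 1567 / 247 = 6.34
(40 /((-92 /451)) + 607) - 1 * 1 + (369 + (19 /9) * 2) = 162109 /207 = 783.14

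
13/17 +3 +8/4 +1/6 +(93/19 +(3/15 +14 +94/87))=7336207/281010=26.11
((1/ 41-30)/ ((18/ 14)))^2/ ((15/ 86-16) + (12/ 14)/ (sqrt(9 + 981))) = -23346145711002730/ 679714391646783-3831729021148*sqrt(110)/ 679714391646783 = -34.41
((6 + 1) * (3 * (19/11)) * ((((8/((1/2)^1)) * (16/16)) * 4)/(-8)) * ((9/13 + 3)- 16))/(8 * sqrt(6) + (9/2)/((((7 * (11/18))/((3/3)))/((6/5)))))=-723945600/61405721 + 4587968000 * sqrt(6)/61405721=171.23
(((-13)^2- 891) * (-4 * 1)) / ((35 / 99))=285912 / 35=8168.91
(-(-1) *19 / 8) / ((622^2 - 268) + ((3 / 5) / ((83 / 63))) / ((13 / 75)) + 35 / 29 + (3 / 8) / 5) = 2972645 / 483908943313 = 0.00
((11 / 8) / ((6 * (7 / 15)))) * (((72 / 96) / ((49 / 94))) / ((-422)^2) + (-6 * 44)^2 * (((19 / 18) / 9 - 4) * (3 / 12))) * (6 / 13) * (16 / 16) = -15333.32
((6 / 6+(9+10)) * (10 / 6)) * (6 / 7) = 200 / 7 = 28.57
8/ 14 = 4/ 7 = 0.57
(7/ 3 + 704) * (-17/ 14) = -36023/ 42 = -857.69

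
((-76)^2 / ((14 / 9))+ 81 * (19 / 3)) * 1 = 29583 / 7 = 4226.14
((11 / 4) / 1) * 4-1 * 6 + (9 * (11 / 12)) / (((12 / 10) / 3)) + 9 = 34.62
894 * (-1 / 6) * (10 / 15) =-298 / 3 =-99.33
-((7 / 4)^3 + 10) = -983 / 64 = -15.36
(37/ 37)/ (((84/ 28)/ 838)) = 838/ 3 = 279.33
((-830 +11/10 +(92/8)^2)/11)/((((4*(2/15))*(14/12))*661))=-125397/814352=-0.15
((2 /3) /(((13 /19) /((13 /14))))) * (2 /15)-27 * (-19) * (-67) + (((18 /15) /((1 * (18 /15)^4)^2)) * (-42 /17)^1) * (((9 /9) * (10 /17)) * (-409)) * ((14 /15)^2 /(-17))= -310293635982557 /9025574040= -34379.38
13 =13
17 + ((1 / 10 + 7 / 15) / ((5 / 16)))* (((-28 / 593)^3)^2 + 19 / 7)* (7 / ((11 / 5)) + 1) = 9437695062389297111279 / 251119332762446892975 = 37.58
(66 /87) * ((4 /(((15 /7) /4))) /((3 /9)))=2464 /145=16.99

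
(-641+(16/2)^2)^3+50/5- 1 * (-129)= -192099894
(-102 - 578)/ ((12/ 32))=-1813.33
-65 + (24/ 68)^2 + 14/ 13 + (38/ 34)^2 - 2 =-242512/ 3757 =-64.55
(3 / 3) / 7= 1 / 7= 0.14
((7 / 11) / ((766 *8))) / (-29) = -7 / 1954832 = -0.00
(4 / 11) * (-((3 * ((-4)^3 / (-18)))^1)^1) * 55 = -640 / 3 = -213.33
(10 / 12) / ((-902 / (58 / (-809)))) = 0.00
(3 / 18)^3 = 1 / 216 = 0.00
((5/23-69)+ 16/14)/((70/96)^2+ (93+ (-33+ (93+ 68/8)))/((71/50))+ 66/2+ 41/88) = -3919145472/8559690097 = -0.46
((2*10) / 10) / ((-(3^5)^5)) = -0.00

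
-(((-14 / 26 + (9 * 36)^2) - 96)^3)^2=-6423959698839216869835917453241765169 / 4826809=-1330891630234222416887827000000.00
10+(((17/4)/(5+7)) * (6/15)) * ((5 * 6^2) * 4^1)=112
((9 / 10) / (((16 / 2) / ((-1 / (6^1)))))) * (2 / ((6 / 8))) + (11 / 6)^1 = 1.78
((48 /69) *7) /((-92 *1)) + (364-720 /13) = 2121984 /6877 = 308.56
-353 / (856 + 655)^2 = -353 / 2283121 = -0.00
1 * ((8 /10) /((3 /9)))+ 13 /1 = 77 /5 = 15.40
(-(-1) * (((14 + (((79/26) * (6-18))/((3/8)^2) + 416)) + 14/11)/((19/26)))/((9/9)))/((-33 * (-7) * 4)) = 0.25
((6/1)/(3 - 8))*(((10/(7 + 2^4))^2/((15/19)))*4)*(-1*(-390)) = -237120/529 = -448.24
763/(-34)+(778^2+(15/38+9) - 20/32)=1564018529/2584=605270.33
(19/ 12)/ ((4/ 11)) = 209/ 48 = 4.35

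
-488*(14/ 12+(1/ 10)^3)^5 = -32175886523093982323/ 30375000000000000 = -1059.29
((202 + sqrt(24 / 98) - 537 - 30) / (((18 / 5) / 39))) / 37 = -106.72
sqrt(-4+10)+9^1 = sqrt(6)+9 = 11.45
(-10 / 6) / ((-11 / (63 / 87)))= 35 / 319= 0.11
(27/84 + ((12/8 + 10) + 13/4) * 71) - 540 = 3553/7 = 507.57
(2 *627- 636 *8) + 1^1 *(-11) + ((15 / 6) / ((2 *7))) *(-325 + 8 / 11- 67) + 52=-297441 / 77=-3862.87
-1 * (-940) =940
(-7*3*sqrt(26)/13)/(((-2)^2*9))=-7*sqrt(26)/156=-0.23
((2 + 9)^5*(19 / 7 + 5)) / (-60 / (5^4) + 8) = 543547125 / 3458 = 157185.40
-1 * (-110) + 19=129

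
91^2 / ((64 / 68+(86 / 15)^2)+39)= 31674825 / 278507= 113.73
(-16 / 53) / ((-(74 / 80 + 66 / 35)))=4480 / 41711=0.11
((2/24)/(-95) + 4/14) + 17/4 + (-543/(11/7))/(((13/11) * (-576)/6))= 6291217/829920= 7.58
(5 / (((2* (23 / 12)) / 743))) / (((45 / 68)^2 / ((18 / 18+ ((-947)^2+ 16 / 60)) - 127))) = 92420211744736 / 46575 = 1984330901.66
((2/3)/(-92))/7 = -1/966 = -0.00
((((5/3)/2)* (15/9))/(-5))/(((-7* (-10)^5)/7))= -1/360000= -0.00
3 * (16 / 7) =48 / 7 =6.86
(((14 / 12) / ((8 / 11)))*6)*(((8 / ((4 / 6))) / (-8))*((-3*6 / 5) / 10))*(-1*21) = -43659 / 400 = -109.15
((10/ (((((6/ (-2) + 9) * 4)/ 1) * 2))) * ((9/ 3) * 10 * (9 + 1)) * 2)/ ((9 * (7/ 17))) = 2125/ 63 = 33.73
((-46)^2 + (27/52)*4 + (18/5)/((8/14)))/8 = 276169/1040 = 265.55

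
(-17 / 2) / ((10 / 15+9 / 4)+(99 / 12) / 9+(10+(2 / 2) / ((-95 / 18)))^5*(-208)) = 394628278125 / 877594835947531511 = 0.00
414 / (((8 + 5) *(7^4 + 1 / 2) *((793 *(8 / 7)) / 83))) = 40089 / 33009418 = 0.00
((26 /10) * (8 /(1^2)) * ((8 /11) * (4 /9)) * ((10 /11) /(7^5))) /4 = 1664 /18302823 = 0.00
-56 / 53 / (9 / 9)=-56 / 53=-1.06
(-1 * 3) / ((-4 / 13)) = 9.75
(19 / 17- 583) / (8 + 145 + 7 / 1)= -2473 / 680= -3.64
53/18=2.94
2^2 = 4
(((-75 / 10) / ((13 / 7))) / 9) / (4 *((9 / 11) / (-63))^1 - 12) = 2695 / 72384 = 0.04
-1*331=-331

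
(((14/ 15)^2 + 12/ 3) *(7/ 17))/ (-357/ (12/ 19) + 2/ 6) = -30688/ 8643225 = -0.00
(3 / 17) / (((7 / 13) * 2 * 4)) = 39 / 952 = 0.04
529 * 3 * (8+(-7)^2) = 90459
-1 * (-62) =62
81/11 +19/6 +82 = 6107/66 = 92.53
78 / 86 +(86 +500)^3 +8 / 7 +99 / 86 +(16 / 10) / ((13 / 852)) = 7874136319767 / 39130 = 201230164.06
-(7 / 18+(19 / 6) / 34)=-295 / 612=-0.48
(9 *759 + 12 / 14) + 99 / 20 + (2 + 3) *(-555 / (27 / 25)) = 5376877 / 1260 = 4267.36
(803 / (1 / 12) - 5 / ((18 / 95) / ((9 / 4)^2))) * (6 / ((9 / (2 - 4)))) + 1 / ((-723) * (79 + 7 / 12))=-23328280677 / 1841240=-12669.88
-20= -20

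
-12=-12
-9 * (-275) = 2475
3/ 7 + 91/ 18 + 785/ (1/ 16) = 1583251/ 126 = 12565.48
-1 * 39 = -39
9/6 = 3/2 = 1.50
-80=-80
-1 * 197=-197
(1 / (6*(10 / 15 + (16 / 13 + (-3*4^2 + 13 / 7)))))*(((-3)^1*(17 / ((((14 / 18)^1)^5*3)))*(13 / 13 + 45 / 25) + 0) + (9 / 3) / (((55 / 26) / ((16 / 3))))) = 27411163 / 45574067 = 0.60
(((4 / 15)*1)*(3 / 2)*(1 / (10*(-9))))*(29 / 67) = -29 / 15075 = -0.00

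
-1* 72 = -72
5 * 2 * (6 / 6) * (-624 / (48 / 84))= -10920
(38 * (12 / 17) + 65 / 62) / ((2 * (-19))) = -29377 / 40052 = -0.73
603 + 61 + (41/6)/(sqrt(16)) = 15977/24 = 665.71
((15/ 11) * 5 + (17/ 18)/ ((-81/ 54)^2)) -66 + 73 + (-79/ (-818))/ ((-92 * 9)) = 954689795/ 67053096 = 14.24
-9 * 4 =-36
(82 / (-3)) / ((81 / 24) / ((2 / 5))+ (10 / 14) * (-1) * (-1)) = -224 / 75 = -2.99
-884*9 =-7956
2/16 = 1/8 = 0.12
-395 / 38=-10.39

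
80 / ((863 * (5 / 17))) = 272 / 863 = 0.32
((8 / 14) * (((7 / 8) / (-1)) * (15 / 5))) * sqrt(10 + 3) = -3 * sqrt(13) / 2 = -5.41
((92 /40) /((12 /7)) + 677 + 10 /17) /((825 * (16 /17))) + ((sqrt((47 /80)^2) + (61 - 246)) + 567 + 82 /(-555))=22465274629 /58608000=383.31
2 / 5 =0.40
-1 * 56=-56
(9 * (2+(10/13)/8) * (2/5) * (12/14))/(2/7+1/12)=35316/2015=17.53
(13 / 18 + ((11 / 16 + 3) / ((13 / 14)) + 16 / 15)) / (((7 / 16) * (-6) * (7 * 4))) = -3851 / 49140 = -0.08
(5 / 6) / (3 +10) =5 / 78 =0.06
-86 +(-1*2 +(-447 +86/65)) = -533.68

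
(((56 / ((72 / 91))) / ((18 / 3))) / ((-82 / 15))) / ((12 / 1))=-3185 / 17712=-0.18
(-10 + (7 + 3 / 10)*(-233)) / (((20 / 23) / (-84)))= 8263647 / 50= 165272.94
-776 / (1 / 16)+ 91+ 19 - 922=-13228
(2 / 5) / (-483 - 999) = -1 / 3705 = -0.00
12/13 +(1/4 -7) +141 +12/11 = 77943/572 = 136.26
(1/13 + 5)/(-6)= -11/13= -0.85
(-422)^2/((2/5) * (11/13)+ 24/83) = 480381590/1693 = 283745.77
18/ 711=2/ 79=0.03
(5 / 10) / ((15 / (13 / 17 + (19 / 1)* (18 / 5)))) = 5879 / 2550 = 2.31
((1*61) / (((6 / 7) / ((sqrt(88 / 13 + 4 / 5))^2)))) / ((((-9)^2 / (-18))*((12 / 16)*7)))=-40016 / 1755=-22.80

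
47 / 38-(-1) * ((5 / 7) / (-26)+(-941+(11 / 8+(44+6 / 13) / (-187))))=-142817991 / 152152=-938.65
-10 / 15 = -2 / 3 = -0.67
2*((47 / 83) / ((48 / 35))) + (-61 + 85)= 49453 / 1992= 24.83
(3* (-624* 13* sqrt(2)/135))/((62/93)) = -1352* sqrt(2)/5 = -382.40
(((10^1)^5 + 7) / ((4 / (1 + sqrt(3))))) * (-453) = -45303171 * sqrt(3) / 4- 45303171 / 4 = -30942641.23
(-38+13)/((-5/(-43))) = -215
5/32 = 0.16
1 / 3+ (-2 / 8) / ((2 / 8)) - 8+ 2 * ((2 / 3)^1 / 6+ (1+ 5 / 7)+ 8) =692 / 63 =10.98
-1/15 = -0.07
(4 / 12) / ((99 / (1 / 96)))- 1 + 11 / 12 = -0.08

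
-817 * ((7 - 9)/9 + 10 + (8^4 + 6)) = -30233902/9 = -3359322.44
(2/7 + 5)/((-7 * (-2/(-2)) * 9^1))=-37/441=-0.08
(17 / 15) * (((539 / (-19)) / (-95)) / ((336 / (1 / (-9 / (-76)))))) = 1309 / 153900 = 0.01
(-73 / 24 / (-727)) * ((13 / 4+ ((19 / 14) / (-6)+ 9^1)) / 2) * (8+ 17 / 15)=1010101 / 4396896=0.23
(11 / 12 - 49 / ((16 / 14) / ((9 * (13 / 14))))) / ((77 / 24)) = -17155 / 154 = -111.40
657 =657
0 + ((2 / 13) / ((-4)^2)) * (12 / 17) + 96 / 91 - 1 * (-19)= 62071 / 3094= 20.06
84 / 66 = 14 / 11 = 1.27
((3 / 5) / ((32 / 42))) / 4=63 / 320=0.20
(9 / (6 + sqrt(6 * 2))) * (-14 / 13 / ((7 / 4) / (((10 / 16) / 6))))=-15 / 104 + 5 * sqrt(3) / 104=-0.06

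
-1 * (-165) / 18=55 / 6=9.17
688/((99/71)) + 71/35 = 1716709/3465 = 495.44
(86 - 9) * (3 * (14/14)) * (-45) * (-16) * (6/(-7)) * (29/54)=-76560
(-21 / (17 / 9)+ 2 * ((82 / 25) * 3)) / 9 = 1213 / 1275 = 0.95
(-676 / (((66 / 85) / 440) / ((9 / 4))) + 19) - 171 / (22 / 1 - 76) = -5171267 / 6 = -861877.83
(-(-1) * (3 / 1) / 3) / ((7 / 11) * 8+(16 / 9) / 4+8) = 99 / 1340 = 0.07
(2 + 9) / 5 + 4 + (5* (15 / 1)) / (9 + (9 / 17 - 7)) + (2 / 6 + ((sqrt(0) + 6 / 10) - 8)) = 18566 / 645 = 28.78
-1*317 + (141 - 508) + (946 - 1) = 261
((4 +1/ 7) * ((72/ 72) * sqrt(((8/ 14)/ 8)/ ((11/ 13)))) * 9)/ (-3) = -87 * sqrt(2002)/ 1078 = -3.61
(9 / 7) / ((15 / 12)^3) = 576 / 875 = 0.66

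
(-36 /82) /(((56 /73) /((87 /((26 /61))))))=-3486699 /29848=-116.82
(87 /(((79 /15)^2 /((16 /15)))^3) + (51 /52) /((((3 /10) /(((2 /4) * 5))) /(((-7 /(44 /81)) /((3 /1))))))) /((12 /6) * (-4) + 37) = -19523248114580325 /16129338848729392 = -1.21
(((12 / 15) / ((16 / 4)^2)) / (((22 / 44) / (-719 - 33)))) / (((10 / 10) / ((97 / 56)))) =-4559 / 35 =-130.26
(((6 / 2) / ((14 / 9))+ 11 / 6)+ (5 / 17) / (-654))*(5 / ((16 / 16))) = 1463695 / 77826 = 18.81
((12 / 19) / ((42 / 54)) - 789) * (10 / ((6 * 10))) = -131.36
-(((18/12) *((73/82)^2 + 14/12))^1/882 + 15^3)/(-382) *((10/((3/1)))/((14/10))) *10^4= 625490211265625/2973438531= 210359.22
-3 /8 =-0.38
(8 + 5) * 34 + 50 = 492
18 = 18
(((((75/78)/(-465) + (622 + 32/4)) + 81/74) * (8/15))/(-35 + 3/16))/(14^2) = -903381184/18313466535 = -0.05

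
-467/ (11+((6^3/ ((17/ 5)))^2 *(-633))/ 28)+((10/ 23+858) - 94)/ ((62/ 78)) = 126553471557139/ 131591670011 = 961.71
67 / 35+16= 627 / 35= 17.91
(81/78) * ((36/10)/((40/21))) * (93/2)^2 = 44135847/10400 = 4243.83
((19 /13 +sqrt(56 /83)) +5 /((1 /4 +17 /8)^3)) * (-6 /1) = -981606 /89167-12 * sqrt(1162) /83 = -15.94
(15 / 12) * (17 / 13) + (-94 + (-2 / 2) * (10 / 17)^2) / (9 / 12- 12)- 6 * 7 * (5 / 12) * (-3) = 42280403 / 676260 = 62.52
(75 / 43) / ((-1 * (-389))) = 75 / 16727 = 0.00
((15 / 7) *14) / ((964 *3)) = 5 / 482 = 0.01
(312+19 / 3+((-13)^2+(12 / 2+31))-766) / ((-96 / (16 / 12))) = 725 / 216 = 3.36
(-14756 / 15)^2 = 217739536 / 225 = 967731.27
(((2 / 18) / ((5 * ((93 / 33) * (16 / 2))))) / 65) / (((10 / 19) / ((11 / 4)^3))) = 278179 / 464256000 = 0.00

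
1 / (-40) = -1 / 40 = -0.02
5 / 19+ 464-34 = 8175 / 19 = 430.26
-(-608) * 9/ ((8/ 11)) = 7524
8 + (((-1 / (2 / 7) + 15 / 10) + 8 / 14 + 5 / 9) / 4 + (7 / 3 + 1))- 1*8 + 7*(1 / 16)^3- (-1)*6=9.12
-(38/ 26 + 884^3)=-690807105.46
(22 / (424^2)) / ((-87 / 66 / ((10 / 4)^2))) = -3025 / 5213504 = -0.00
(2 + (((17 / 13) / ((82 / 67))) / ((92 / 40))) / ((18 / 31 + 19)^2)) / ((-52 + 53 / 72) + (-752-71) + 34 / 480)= -6508155943440 / 2842969993064929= -0.00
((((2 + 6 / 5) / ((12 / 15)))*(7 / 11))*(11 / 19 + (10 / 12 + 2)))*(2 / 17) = 10892 / 10659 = 1.02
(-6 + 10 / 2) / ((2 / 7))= -7 / 2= -3.50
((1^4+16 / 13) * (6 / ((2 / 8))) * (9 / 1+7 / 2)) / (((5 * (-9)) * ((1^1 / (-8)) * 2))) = 2320 / 39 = 59.49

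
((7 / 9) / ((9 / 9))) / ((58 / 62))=217 / 261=0.83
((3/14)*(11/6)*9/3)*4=33/7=4.71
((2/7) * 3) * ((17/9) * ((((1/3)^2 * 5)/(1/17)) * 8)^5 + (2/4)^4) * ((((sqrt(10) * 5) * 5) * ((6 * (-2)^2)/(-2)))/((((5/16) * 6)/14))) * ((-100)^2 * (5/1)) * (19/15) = -300557147180998951600000 * sqrt(10)/531441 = -1788430234277017717.48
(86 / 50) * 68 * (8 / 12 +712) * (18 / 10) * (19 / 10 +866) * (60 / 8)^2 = 183116945187 / 25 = 7324677807.48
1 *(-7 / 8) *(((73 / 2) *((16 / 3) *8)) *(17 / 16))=-8687 / 6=-1447.83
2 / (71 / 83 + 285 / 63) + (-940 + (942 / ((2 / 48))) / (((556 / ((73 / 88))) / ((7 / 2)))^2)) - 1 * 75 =-1014.01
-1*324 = -324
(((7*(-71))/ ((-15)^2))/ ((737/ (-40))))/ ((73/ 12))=15904/ 807015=0.02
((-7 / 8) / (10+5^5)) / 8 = -0.00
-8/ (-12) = 2/ 3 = 0.67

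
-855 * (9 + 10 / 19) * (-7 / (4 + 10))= 8145 / 2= 4072.50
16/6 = 8/3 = 2.67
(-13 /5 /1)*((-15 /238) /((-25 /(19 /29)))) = -0.00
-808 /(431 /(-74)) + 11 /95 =5684981 /40945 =138.84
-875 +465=-410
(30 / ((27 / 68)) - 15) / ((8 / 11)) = 5995 / 72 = 83.26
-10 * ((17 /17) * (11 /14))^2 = -605 /98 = -6.17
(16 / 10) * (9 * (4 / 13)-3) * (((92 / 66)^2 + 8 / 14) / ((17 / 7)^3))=-7513856 / 115922235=-0.06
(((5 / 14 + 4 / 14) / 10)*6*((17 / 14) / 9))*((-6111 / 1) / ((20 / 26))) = -578799 / 1400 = -413.43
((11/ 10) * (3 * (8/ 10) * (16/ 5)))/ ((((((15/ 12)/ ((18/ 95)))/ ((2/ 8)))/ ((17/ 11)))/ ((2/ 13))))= 58752/ 771875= 0.08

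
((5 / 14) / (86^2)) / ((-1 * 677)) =-0.00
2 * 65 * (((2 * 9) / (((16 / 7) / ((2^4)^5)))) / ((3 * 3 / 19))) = 2266234880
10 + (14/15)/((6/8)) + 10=956/45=21.24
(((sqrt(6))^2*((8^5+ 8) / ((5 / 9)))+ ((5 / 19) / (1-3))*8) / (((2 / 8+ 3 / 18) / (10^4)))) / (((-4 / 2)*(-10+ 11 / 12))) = 968488588800 / 2071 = 467642969.00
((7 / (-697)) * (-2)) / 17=0.00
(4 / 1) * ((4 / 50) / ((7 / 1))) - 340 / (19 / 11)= -196.80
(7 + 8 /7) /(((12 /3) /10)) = 285 /14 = 20.36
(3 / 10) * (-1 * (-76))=114 / 5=22.80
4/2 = 2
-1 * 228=-228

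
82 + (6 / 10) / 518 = 212383 / 2590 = 82.00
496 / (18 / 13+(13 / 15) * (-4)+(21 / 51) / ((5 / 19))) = -328848 / 343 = -958.74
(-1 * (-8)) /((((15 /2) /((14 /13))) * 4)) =56 /195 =0.29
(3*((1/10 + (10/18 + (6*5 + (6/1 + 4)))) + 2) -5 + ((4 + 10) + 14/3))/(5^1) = 28.33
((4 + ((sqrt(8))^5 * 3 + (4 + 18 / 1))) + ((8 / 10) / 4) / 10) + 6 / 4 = 688 / 25 + 384 * sqrt(2) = 570.58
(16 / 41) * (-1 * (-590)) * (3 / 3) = 9440 / 41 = 230.24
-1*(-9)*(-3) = -27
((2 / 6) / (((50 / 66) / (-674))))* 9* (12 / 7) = -800712 / 175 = -4575.50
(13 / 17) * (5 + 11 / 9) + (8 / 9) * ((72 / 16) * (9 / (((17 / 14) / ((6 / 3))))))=9800 / 153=64.05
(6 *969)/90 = 323/5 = 64.60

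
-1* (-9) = 9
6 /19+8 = 158 /19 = 8.32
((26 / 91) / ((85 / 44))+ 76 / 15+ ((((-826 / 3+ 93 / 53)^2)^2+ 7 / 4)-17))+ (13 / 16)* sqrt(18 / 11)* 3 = 117* sqrt(22) / 176+ 8521068341935746734869 / 1521126927180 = 5601812836.54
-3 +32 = 29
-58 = -58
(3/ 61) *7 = 21/ 61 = 0.34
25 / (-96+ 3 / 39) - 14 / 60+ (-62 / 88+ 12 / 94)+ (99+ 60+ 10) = 6495825509 / 38681940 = 167.93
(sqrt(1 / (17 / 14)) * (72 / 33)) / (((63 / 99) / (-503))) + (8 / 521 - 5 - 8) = -12072 * sqrt(238) / 119 - 6765 / 521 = -1578.01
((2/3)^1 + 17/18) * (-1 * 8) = -116/9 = -12.89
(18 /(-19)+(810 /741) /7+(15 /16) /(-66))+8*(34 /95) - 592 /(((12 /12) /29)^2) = -1515038149081 /3043040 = -497869.94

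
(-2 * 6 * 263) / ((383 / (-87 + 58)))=91524 / 383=238.97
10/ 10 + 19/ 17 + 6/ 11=498/ 187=2.66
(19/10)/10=19/100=0.19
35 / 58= 0.60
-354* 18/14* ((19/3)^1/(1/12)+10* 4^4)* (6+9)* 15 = -1889616600/7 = -269945228.57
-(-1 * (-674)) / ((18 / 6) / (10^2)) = -67400 / 3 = -22466.67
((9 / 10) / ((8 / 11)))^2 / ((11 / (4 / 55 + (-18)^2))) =45117 / 1000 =45.12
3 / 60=1 / 20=0.05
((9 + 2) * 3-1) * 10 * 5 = 1600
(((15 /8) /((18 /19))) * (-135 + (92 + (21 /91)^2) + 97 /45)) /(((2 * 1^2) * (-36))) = 5894123 /5256576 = 1.12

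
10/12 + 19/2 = 31/3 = 10.33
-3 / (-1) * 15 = 45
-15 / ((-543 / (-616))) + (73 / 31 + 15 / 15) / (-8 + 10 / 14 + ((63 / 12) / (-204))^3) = -100643583560184 / 5758616707339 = -17.48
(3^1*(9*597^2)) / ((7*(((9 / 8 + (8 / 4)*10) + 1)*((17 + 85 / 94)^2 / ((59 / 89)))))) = 2799315488 / 21785687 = 128.49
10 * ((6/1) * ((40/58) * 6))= 7200/29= 248.28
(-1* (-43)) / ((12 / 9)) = 129 / 4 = 32.25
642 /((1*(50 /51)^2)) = 834921 /1250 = 667.94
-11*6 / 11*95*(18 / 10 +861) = -491796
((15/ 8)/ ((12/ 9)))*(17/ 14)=765/ 448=1.71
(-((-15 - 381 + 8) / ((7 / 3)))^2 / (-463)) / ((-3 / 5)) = -2258160 / 22687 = -99.54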